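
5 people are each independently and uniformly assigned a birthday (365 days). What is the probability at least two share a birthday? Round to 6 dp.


P(all different) = prod((365-i)/365 for i=0..4) = 0.972864
P(at least one match) = 1 - 0.972864 = 0.027136

0.027136


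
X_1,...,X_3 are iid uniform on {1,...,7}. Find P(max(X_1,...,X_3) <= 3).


P(max <= 3) = P(all X_i <= 3) = (P(X_1 <= 3))^3
= (3/7)^3 = 27/343

27/343


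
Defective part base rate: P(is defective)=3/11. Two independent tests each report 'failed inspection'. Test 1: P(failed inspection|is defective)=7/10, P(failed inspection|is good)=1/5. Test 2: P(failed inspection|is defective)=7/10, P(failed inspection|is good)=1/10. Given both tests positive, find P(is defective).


After test 1: P(+) = 7/10*3/11 + 1/5*8/11 = 37/110
P(B|+) = (21/110)/(37/110) = 21/37
After test 2 (use post1 as new prior): P(+) = 7/10*21/37 + 1/10*16/37 = 163/370
P(B|+,+) = (147/370)/(163/370) = 147/163

147/163


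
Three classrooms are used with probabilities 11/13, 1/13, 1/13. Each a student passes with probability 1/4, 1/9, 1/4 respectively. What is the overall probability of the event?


P(A) = P(A|B1)P(B1) + P(A|B2)P(B2) + P(A|B3)P(B3)
= 1/4*11/13 + 1/9*1/13 + 1/4*1/13
= 11/52 + 1/117 + 1/52 = 28/117

28/117


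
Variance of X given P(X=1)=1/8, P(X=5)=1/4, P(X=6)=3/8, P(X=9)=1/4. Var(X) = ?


E[X] = 47/8, E[X^2] = 321/8
Var(X) = E[X^2] - (E[X])^2 = 321/8 - (47/8)^2 = 359/64

359/64


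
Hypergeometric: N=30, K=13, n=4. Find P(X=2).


P(X=2) = C(13,2)*C(17,2) / C(30,4)
= 78*136 / 27405
= 10608/27405 = 3536/9135

3536/9135


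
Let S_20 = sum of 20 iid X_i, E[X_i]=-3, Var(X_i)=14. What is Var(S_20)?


By independence, Var(S_n) = n*Var(X_1) = 20*14 = 280

280


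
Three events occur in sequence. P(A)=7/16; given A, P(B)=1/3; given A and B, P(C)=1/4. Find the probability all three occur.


P(A∩B∩C) = P(A) * P(B|A) * P(C|A∩B)
= 7/16 * 1/3 * 1/4
= 7/48 * 1/4 = 7/192

7/192


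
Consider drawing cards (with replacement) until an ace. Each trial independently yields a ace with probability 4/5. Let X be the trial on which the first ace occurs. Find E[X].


For geometric (trials until first success), E[X] = 1/p = 1/(4/5) = 5/4

5/4


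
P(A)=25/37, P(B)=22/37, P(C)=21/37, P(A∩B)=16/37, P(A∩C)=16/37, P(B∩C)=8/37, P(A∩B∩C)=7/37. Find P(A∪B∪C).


P(A∪B∪C) = P(A)+P(B)+P(C) - P(AB)-P(AC)-P(BC) + P(ABC)
= 25/37+22/37+21/37 - 16/37-16/37-8/37 + 7/37
= 35/37

35/37


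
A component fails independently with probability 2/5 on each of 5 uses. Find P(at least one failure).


P(at least one) = 1 - P(none)
P(none) = (1 - 2/5)^5 = (3/5)^5 = 243/3125
P(at least one) = 1 - 243/3125 = 2882/3125

2882/3125


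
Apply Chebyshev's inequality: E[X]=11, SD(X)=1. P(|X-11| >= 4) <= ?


k = 4/1 = 4
Chebyshev: P(|X-mu| >= k*sigma) <= 1/k^2 = 1/4^2 = 1/16

1/16


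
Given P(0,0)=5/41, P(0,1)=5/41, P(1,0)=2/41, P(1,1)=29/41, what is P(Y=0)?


P(Y=0) = P(0,0)+P(1,0) = 5/41 + 2/41 = 7/41

7/41


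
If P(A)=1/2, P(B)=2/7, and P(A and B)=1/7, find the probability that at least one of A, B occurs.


P(A∪B) = P(A) + P(B) - P(A∩B)
= 1/2 + 2/7 - 1/7 = 9/14

9/14


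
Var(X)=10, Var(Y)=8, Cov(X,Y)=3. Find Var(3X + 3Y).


Var(3X + 3Y) = 3^2*Var(X) + 3^2*Var(Y) + 2*3*3*Cov(X,Y)
= 9*10 + 9*8 + 18*3
= 90 + 72 + 54 = 216

216


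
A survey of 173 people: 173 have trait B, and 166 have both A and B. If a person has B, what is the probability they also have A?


P(A|B) = P(A∩B)/P(B) = (166/173)/(173/173) = 166/173

166/173


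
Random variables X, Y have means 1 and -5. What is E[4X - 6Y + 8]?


E[4X - 6Y + 8] = 4*E[X] - 6*E[Y] + 8
= (4)*(1) + (-6)*(-5) + (8)
= 4 + 30 + 8 = 42

42


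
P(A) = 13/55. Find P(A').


P(A') = 1 - P(A) = 1 - 13/55 = 42/55

42/55


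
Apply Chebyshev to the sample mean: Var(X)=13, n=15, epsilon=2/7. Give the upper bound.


Var(Xbar) = Var(X)/n = 13/15
Chebyshev: P(|Xbar-mu| >= 2/7) <= Var(Xbar)/(2/7)^2 = (13/15)/(4/49) = 637/60
Bound exceeds 1, so trivial bound: 1

1


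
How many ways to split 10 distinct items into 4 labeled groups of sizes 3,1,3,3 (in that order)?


10! = 3628800
Denominator: 3!=6 * 1!=1 * 3!=6 * 3!=6
Coefficient = 3628800 / 216 = 16800

16800


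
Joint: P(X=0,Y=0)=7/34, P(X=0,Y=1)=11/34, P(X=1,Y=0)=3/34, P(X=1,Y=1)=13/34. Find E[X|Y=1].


P(Y=1) = 24/34
E[X|Y=1] = (0*11 + 1*13)/24 = 13/24

13/24


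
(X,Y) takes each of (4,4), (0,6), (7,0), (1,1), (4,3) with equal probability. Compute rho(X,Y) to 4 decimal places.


Cov(X,Y) = -3.1600, Var(X) = 6.1600, Var(Y) = 4.5600
rho = Cov/(sqrt(VarX)*sqrt(VarY)) = -0.5962

-0.5962


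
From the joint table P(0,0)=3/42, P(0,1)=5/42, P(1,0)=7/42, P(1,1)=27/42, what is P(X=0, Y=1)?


Read from table: P(X=0, Y=1) = 5/42

5/42


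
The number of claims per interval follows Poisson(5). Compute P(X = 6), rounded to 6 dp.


P(X=6) = e^(-5) * 5^6 / 6!
≈ 0.006737946999 * 15625 / 720
≈ 0.146223

0.146223


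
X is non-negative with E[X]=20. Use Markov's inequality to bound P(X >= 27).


Markov: P(X >= a) <= E[X]/a
P(X >= 27) <= 20/27

20/27


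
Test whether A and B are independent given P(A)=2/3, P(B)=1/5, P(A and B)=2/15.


P(A)*P(B) = 2/3*1/5 = 2/15
P(A∩B) = 2/15, which equals P(A)P(B), so independent

Yes, A and B are independent


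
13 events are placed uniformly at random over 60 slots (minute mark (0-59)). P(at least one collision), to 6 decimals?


P(all different) = prod((60-i)/60 for i=0..12) = 0.246343
P(at least one match) = 1 - 0.246343 = 0.753657

0.753657


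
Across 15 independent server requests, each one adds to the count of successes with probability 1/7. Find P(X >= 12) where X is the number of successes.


P(X>=12) = P(X=12) + P(X=13) + P(X=14) + P(X=15)
= 14040/678223072849 + 540/678223072849 + 90/4747561509943 + 1/4747561509943
= 14593/678223072849

14593/678223072849


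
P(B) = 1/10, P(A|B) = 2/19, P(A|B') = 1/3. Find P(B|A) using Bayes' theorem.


P(A) = P(A|B)P(B) + P(A|B')P(B') = 2/19*1/10 + 1/3*9/10 = 59/190
P(B|A) = P(A|B)P(B)/P(A) = (1/95)/(59/190) = 2/59

2/59


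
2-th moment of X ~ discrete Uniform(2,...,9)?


E[X^2] = (1/8) * sum(x^2 for x=2..9)
= 284/8 = 71/2

71/2


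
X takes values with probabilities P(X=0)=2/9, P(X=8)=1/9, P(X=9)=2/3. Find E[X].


E[X] = sum(x * P(x))
= 0*2/9 + 8*1/9 + 9*2/3
= 62/9

62/9


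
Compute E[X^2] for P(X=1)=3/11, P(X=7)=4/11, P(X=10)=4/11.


E[X^2] = sum(g(x)*P(x))
= 1*3/11 + 49*4/11 + 100*4/11
= 599/11

599/11


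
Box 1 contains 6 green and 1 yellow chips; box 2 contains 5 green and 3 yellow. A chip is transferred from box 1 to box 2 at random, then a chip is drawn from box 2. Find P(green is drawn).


P(transfer green) = 6/7; P(transfer yellow) = 1/7
If green transferred: Urn II has 6 green of 9, so P(green|green moved) = 2/3
If yellow transferred: Urn II has 5 green of 9, so P(green|yellow moved) = 5/9
By total probability: P(green) = 6/7*2/3 + 1/7*5/9 = 41/63

41/63


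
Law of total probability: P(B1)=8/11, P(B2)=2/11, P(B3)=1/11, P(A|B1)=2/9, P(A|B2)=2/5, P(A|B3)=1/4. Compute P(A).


P(A) = P(A|B1)P(B1) + P(A|B2)P(B2) + P(A|B3)P(B3)
= 2/9*8/11 + 2/5*2/11 + 1/4*1/11
= 16/99 + 4/55 + 1/44 = 509/1980

509/1980


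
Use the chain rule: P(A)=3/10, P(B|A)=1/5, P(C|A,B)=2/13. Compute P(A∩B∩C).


P(A∩B∩C) = P(A) * P(B|A) * P(C|A∩B)
= 3/10 * 1/5 * 2/13
= 3/50 * 2/13 = 3/325

3/325


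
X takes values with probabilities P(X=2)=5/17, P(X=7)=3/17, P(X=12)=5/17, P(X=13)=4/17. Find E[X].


E[X] = sum(x * P(x))
= 2*5/17 + 7*3/17 + 12*5/17 + 13*4/17
= 143/17

143/17


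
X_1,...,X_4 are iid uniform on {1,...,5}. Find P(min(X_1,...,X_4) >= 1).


P(min >= 1) = P(all X_i >= 1) = (P(X_1 >= 1))^4
= (5/5)^4 = 1^4 = 1

1


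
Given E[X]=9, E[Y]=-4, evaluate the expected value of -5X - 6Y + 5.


E[-5X - 6Y + 5] = -5*E[X] - 6*E[Y] + 5
= (-5)*(9) + (-6)*(-4) + (5)
= -45 + 24 + 5 = -16

-16


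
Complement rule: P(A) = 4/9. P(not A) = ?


P(A') = 1 - P(A) = 1 - 4/9 = 5/9

5/9


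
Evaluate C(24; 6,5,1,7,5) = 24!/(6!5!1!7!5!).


24! = 620448401733239439360000
Denominator: 6!=720 * 5!=120 * 1!=1 * 7!=5040 * 5!=120
Coefficient = 620448401733239439360000 / 52254720000 = 11873537964288

11873537964288


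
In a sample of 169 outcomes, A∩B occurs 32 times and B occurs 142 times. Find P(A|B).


P(A|B) = P(A∩B)/P(B) = (32/169)/(142/169) = 32/142 = 16/71

16/71


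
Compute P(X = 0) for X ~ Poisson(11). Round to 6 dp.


P(X=0) = e^(-11) * 11^0 / 0!
≈ 0.00001670170079 * 1 / 1
≈ 0.000017

0.000017


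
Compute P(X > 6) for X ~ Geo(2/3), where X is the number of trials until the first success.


P(X > 6) = P(first 6 trials all fail) = (1-p)^6 = (1/3)^6 = 1/729

1/729


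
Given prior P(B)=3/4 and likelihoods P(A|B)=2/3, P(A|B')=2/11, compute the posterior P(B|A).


P(A) = P(A|B)P(B) + P(A|B')P(B') = 2/3*3/4 + 2/11*1/4 = 6/11
P(B|A) = P(A|B)P(B)/P(A) = (1/2)/(6/11) = 11/12

11/12


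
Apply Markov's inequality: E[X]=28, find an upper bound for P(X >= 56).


Markov: P(X >= a) <= E[X]/a
P(X >= 56) <= 28/56 = 1/2

1/2


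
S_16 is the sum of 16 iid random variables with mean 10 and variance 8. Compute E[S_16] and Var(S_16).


E[S_n] = n*mu = 16*10 = 160
Var(S_n) = n*sigma^2 = 16*8 = 128

E[S_16]=160, Var(S_16)=128


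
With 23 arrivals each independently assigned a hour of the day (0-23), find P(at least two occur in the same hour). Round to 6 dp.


P(all different) = prod((24-i)/24 for i=0..22) = 0.000000
P(at least one match) = 1 - 0.000000 = 1.000000

1.000000


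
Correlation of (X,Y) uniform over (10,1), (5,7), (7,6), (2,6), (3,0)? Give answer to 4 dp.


Cov(X,Y) = -1.8000, Var(X) = 8.2400, Var(Y) = 8.4000
rho = Cov/(sqrt(VarX)*sqrt(VarY)) = -0.2164

-0.2164


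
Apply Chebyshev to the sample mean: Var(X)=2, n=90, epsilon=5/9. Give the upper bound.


Var(Xbar) = Var(X)/n = 2/90
Chebyshev: P(|Xbar-mu| >= 5/9) <= Var(Xbar)/(5/9)^2 = (1/45)/(25/81) = 9/125

9/125


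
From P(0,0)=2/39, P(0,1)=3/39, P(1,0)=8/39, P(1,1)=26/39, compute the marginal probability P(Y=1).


P(Y=1) = P(0,1)+P(1,1) = 3/39 + 26/39 = 29/39

29/39


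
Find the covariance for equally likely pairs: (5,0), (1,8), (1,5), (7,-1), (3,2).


E[X]=17/5, E[Y]=14/5, E[XY]=12/5
Cov(X,Y) = E[XY] - E[X]E[Y] = 12/5 - 17/5*14/5 = -178/25

-178/25


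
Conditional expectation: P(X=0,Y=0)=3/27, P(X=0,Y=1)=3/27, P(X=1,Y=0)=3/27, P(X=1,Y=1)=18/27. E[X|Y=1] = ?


P(Y=1) = 21/27
E[X|Y=1] = (0*3 + 1*18)/21 = 18/21 = 6/7

6/7


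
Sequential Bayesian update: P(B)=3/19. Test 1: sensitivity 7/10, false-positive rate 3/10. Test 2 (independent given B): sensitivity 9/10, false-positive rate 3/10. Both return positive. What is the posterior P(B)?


After test 1: P(+) = 7/10*3/19 + 3/10*16/19 = 69/190
P(B|+) = (21/190)/(69/190) = 7/23
After test 2 (use post1 as new prior): P(+) = 9/10*7/23 + 3/10*16/23 = 111/230
P(B|+,+) = (63/230)/(111/230) = 21/37

21/37


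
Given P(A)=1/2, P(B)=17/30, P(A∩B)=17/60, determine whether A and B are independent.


P(A)*P(B) = 1/2*17/30 = 17/60
P(A∩B) = 17/60, which equals P(A)P(B), so independent

Yes, A and B are independent


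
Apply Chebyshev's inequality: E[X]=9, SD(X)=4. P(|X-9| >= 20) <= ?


k = 20/4 = 5
Chebyshev: P(|X-mu| >= k*sigma) <= 1/k^2 = 1/5^2 = 1/25

1/25


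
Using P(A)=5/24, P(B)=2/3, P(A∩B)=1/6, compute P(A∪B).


P(A∪B) = P(A) + P(B) - P(A∩B)
= 5/24 + 2/3 - 1/6 = 17/24

17/24


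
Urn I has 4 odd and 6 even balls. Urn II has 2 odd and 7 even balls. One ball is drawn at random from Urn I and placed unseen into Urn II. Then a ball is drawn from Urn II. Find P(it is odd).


P(transfer odd) = 4/10 = 2/5; P(transfer even) = 3/5
If odd transferred: Urn II has 3 odd of 10, so P(odd|odd moved) = 3/10
If even transferred: Urn II has 2 odd of 10, so P(odd|even moved) = 1/5
By total probability: P(odd) = 2/5*3/10 + 3/5*1/5 = 6/25

6/25


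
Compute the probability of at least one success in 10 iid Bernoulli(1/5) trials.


P(at least one) = 1 - P(none)
P(none) = (1 - 1/5)^10 = (4/5)^10 = 1048576/9765625
P(at least one) = 1 - 1048576/9765625 = 8717049/9765625

8717049/9765625


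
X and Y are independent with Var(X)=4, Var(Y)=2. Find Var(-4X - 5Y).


Independence => Cov(X,Y)=0
Var(-4X - 5Y) = (-4)^2*Var(X) + (-5)^2*Var(Y)
= 16*4 + 25*2 = 114

114


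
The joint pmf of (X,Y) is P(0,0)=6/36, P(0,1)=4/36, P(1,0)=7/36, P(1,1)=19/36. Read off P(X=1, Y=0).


Read from table: P(X=1, Y=0) = 7/36

7/36


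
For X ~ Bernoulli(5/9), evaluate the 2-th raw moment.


For Bernoulli: X in {0,1}
E[X^2] = 0^2*(1-5/9) + 1^2*5/9 = 5/9

5/9


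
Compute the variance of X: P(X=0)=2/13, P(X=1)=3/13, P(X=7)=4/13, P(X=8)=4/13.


E[X] = 63/13, E[X^2] = 35
Var(X) = E[X^2] - (E[X])^2 = 35 - (63/13)^2 = 1946/169

1946/169


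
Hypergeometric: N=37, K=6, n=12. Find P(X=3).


P(X=3) = C(6,3)*C(31,9) / C(37,12)
= 20*20160075 / 1852482996
= 403201500/1852482996 = 2875/13209

2875/13209


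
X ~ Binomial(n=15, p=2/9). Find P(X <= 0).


P(X<=0) = P(X=0)
= 4747561509943/205891132094649
= 4747561509943/205891132094649

4747561509943/205891132094649


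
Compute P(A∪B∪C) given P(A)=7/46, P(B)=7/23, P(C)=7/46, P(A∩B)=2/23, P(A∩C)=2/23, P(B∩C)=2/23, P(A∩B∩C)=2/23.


P(A∪B∪C) = P(A)+P(B)+P(C) - P(AB)-P(AC)-P(BC) + P(ABC)
= 7/46+7/23+7/46 - 2/23-2/23-2/23 + 2/23
= 10/23

10/23


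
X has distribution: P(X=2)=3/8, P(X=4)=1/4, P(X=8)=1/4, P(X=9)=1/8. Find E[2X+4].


E[2X+4] = sum(g(x)*P(x))
= 8*3/8 + 12*1/4 + 20*1/4 + 22*1/8
= 55/4

55/4


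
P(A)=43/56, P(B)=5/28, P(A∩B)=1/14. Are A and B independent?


P(A)*P(B) = 43/56*5/28 = 215/1568
P(A∩B) = 1/14 != 215/1568, so not independent

No, A and B are not independent


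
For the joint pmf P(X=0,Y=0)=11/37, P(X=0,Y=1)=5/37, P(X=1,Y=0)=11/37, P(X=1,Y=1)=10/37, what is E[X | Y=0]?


P(Y=0) = 22/37
E[X|Y=0] = (0*11 + 1*11)/22 = 11/22 = 1/2

1/2


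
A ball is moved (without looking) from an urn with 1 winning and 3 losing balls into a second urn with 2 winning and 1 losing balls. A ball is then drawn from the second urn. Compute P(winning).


P(transfer winning) = 1/4; P(transfer losing) = 3/4
If winning transferred: Urn II has 3 winning of 4, so P(winning|winning moved) = 3/4
If losing transferred: Urn II has 2 winning of 4, so P(winning|losing moved) = 1/2
By total probability: P(winning) = 1/4*3/4 + 3/4*1/2 = 9/16

9/16


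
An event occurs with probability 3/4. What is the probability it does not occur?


P(A') = 1 - P(A) = 1 - 3/4 = 1/4

1/4


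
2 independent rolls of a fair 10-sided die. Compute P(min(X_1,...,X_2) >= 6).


P(min >= 6) = P(all X_i >= 6) = (P(X_1 >= 6))^2
= (5/10)^2 = (1/2)^2 = 1/4

1/4


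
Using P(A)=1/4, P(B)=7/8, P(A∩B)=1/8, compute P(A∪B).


P(A∪B) = P(A) + P(B) - P(A∩B)
= 1/4 + 7/8 - 1/8 = 1

1


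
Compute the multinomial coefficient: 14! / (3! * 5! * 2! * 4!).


14! = 87178291200
Denominator: 3!=6 * 5!=120 * 2!=2 * 4!=24
Coefficient = 87178291200 / 34560 = 2522520

2522520


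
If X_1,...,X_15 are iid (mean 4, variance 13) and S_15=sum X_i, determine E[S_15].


E[S_n] = n*E[X_1] = 15*4 = 60

60


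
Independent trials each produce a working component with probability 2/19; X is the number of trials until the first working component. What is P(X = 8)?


P(X=8) = (1-p)^7 * p = (17/19)^7 * 2/19
= 410338673/893871739 * 2/19 = 820677346/16983563041

820677346/16983563041


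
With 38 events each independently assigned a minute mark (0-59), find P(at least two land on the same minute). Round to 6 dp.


P(all different) = prod((60-i)/60 for i=0..37) = 0.000000
P(at least one match) = 1 - 0.000000 = 1.000000

1.000000


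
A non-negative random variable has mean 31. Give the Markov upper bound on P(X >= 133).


Markov: P(X >= a) <= E[X]/a
P(X >= 133) <= 31/133

31/133


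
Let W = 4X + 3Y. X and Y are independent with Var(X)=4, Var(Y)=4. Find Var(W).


Independence => Cov(X,Y)=0
Var(4X + 3Y) = 4^2*Var(X) + 3^2*Var(Y)
= 16*4 + 9*4 = 100

100


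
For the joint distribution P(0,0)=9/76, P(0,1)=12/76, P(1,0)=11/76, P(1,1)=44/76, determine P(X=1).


P(X=1) = P(1,0)+P(1,1) = 11/76 + 44/76 = 55/76

55/76


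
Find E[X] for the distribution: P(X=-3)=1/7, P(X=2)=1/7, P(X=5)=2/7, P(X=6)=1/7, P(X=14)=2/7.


E[X] = sum(x * P(x))
= -3*1/7 + 2*1/7 + 5*2/7 + 6*1/7 + 14*2/7
= 43/7

43/7


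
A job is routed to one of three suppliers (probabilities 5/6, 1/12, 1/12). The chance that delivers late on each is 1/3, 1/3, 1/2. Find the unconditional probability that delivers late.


P(A) = P(A|B1)P(B1) + P(A|B2)P(B2) + P(A|B3)P(B3)
= 1/3*5/6 + 1/3*1/12 + 1/2*1/12
= 5/18 + 1/36 + 1/24 = 25/72

25/72


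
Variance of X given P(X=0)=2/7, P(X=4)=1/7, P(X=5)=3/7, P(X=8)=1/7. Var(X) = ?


E[X] = 27/7, E[X^2] = 155/7
Var(X) = E[X^2] - (E[X])^2 = 155/7 - (27/7)^2 = 356/49

356/49


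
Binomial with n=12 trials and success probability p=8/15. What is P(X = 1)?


P(X=1) = C(12,1) * p^1 * (1-p)^11
= 12 * 8/15 * 1977326743/8649755859375
= 63274455776/43248779296875

63274455776/43248779296875


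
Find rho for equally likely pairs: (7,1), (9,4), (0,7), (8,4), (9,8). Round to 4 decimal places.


Cov(X,Y) = -2.2800, Var(X) = 11.4400, Var(Y) = 6.1600
rho = Cov/(sqrt(VarX)*sqrt(VarY)) = -0.2716

-0.2716


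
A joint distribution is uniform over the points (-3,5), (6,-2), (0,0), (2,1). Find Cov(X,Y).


E[X]=5/4, E[Y]=1, E[XY]=-25/4
Cov(X,Y) = E[XY] - E[X]E[Y] = -25/4 - 5/4*1 = -15/2

-15/2


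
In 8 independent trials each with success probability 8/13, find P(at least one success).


P(at least one) = 1 - P(none)
P(none) = (1 - 8/13)^8 = (5/13)^8 = 390625/815730721
P(at least one) = 1 - 390625/815730721 = 815340096/815730721

815340096/815730721


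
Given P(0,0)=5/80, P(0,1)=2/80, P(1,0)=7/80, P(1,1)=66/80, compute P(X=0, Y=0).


Read from table: P(X=0, Y=0) = 5/80 = 1/16

1/16


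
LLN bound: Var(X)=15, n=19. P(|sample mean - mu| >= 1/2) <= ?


Var(Xbar) = Var(X)/n = 15/19
Chebyshev: P(|Xbar-mu| >= 1/2) <= Var(Xbar)/(1/2)^2 = (15/19)/(1/4) = 60/19
Bound exceeds 1, so trivial bound: 1

1


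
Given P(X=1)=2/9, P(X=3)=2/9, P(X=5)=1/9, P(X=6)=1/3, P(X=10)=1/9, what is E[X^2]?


E[X^2] = sum(g(x)*P(x))
= 1*2/9 + 9*2/9 + 25*1/9 + 36*1/3 + 100*1/9
= 253/9

253/9


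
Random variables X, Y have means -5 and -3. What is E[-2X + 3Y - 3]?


E[-2X + 3Y - 3] = -2*E[X] + 3*E[Y] - 3
= (-2)*(-5) + (3)*(-3) + (-3)
= 10 - 9 - 3 = -2

-2


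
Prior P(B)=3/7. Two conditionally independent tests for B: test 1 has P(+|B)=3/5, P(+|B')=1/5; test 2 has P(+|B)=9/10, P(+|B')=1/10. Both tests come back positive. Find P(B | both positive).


After test 1: P(+) = 3/5*3/7 + 1/5*4/7 = 13/35
P(B|+) = (9/35)/(13/35) = 9/13
After test 2 (use post1 as new prior): P(+) = 9/10*9/13 + 1/10*4/13 = 17/26
P(B|+,+) = (81/130)/(17/26) = 81/85

81/85


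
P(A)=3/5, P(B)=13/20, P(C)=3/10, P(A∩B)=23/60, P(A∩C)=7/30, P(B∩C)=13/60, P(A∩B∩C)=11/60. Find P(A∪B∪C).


P(A∪B∪C) = P(A)+P(B)+P(C) - P(AB)-P(AC)-P(BC) + P(ABC)
= 3/5+13/20+3/10 - 23/60-7/30-13/60 + 11/60
= 9/10

9/10


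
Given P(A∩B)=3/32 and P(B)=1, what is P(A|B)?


P(A|B) = P(A∩B)/P(B) = (3/32)/(32/32) = 3/32

3/32


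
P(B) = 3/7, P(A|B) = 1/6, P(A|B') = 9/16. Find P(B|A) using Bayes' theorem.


P(A) = P(A|B)P(B) + P(A|B')P(B') = 1/6*3/7 + 9/16*4/7 = 11/28
P(B|A) = P(A|B)P(B)/P(A) = (1/14)/(11/28) = 2/11

2/11


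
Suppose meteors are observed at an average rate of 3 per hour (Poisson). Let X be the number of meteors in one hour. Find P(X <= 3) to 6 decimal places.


P(X<=3) = e^(-3)*3^0/0! + e^(-3)*3^1/1! + e^(-3)*3^2/2! + e^(-3)*3^3/3!
≈ 0.0497870684 + 0.1493612051 + 0.2240418077 + 0.2240418077
= 0.6472318889
≈ 0.647232

0.647232


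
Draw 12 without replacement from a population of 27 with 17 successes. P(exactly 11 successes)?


P(X=11) = C(17,11)*C(10,1) / C(27,12)
= 12376*10 / 17383860
= 123760/17383860 = 28/3933

28/3933


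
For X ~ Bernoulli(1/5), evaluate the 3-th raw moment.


For Bernoulli: X in {0,1}
E[X^3] = 0^3*(1-1/5) + 1^3*1/5 = 1/5

1/5


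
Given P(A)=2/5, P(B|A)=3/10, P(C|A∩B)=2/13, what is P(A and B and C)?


P(A∩B∩C) = P(A) * P(B|A) * P(C|A∩B)
= 2/5 * 3/10 * 2/13
= 3/25 * 2/13 = 6/325

6/325


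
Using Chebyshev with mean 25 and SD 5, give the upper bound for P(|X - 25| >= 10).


k = 10/5 = 2
Chebyshev: P(|X-mu| >= k*sigma) <= 1/k^2 = 1/2^2 = 1/4

1/4


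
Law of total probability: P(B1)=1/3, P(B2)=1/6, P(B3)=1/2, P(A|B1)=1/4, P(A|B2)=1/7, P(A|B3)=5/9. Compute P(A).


P(A) = P(A|B1)P(B1) + P(A|B2)P(B2) + P(A|B3)P(B3)
= 1/4*1/3 + 1/7*1/6 + 5/9*1/2
= 1/12 + 1/42 + 5/18 = 97/252

97/252


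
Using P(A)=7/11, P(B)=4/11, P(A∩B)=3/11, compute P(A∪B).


P(A∪B) = P(A) + P(B) - P(A∩B)
= 7/11 + 4/11 - 3/11 = 8/11

8/11


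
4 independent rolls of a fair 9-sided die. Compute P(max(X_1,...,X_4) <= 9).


P(max <= 9) = P(all X_i <= 9) = (P(X_1 <= 9))^4
= (9/9)^4 = 1^4 = 1

1


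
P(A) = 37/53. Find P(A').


P(A') = 1 - P(A) = 1 - 37/53 = 16/53

16/53


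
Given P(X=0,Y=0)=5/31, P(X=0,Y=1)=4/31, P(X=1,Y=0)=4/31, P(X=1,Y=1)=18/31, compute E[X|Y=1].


P(Y=1) = 22/31
E[X|Y=1] = (0*4 + 1*18)/22 = 18/22 = 9/11

9/11


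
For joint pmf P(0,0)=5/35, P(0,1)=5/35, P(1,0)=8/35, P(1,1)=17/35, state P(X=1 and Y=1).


Read from table: P(X=1, Y=1) = 17/35

17/35


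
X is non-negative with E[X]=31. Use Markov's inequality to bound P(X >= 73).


Markov: P(X >= a) <= E[X]/a
P(X >= 73) <= 31/73

31/73


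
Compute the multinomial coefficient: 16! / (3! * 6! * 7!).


16! = 20922789888000
Denominator: 3!=6 * 6!=720 * 7!=5040
Coefficient = 20922789888000 / 21772800 = 960960

960960


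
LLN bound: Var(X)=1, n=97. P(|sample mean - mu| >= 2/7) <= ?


Var(Xbar) = Var(X)/n = 1/97
Chebyshev: P(|Xbar-mu| >= 2/7) <= Var(Xbar)/(2/7)^2 = (1/97)/(4/49) = 49/388

49/388


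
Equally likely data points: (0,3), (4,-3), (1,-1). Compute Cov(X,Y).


E[X]=5/3, E[Y]=-1/3, E[XY]=-13/3
Cov(X,Y) = E[XY] - E[X]E[Y] = -13/3 - 5/3*-1/3 = -34/9

-34/9


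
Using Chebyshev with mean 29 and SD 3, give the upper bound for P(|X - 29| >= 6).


k = 6/3 = 2
Chebyshev: P(|X-mu| >= k*sigma) <= 1/k^2 = 1/2^2 = 1/4

1/4


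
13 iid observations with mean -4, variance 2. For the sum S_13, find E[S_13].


E[S_n] = n*E[X_1] = 13*-4 = -52

-52


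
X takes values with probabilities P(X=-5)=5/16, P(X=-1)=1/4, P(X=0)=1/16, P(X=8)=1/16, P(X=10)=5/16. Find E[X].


E[X] = sum(x * P(x))
= -5*5/16 - 1*1/4 + 0*1/16 + 8*1/16 + 10*5/16
= 29/16

29/16


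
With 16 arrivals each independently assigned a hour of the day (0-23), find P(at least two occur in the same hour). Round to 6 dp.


P(all different) = prod((24-i)/24 for i=0..15) = 0.001270
P(at least one match) = 1 - 0.001270 = 0.998730

0.998730


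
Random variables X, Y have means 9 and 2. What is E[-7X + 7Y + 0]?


E[-7X + 7Y + 0] = -7*E[X] + 7*E[Y] + 0
= (-7)*(9) + (7)*(2) + (0)
= -63 + 14 + 0 = -49

-49


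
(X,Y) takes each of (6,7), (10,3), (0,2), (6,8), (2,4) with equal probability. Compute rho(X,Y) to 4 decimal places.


Cov(X,Y) = 2.5600, Var(X) = 12.1600, Var(Y) = 5.3600
rho = Cov/(sqrt(VarX)*sqrt(VarY)) = 0.3171

0.3171


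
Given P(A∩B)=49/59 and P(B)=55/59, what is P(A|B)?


P(A|B) = P(A∩B)/P(B) = (147/177)/(165/177) = 147/165 = 49/55

49/55


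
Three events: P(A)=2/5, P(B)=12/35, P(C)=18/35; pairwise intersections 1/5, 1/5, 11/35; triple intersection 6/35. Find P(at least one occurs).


P(A∪B∪C) = P(A)+P(B)+P(C) - P(AB)-P(AC)-P(BC) + P(ABC)
= 2/5+12/35+18/35 - 1/5-1/5-11/35 + 6/35
= 5/7

5/7


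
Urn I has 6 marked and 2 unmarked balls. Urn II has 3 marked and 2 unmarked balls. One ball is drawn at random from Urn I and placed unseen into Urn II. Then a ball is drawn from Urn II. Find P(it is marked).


P(transfer marked) = 6/8 = 3/4; P(transfer unmarked) = 1/4
If marked transferred: Urn II has 4 marked of 6, so P(marked|marked moved) = 2/3
If unmarked transferred: Urn II has 3 marked of 6, so P(marked|unmarked moved) = 1/2
By total probability: P(marked) = 3/4*2/3 + 1/4*1/2 = 5/8

5/8


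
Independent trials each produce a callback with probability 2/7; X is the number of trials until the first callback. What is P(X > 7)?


P(X > 7) = P(first 7 trials all fail) = (1-p)^7 = (5/7)^7 = 78125/823543

78125/823543


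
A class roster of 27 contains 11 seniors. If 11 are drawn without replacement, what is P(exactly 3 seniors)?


P(X=3) = C(11,3)*C(16,8) / C(27,11)
= 165*12870 / 13037895
= 2123550/13037895 = 1210/7429

1210/7429


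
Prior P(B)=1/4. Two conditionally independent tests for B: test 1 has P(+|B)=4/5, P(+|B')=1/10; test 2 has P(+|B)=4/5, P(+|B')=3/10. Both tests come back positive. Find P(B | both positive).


After test 1: P(+) = 4/5*1/4 + 1/10*3/4 = 11/40
P(B|+) = (1/5)/(11/40) = 8/11
After test 2 (use post1 as new prior): P(+) = 4/5*8/11 + 3/10*3/11 = 73/110
P(B|+,+) = (32/55)/(73/110) = 64/73

64/73


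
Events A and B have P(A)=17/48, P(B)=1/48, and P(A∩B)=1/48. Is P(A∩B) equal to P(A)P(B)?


P(A)*P(B) = 17/48*1/48 = 17/2304
P(A∩B) = 1/48 != 17/2304, so not independent

No, A and B are not independent


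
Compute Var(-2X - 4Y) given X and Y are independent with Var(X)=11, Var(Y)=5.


Independence => Cov(X,Y)=0
Var(-2X - 4Y) = (-2)^2*Var(X) + (-4)^2*Var(Y)
= 4*11 + 16*5 = 124

124


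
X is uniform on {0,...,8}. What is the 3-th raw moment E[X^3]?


E[X^3] = (1/9) * sum(x^3 for x=0..8)
= 1296/9 = 144

144


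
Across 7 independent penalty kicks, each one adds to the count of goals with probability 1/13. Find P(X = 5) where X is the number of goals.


P(X=5) = C(7,5) * p^5 * (1-p)^2
= 21 * 1/371293 * 144/169
= 3024/62748517

3024/62748517


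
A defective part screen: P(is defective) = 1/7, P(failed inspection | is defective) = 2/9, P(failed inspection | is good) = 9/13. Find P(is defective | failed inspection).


P(A) = P(A|B)P(B) + P(A|B')P(B') = 2/9*1/7 + 9/13*6/7 = 512/819
P(B|A) = P(A|B)P(B)/P(A) = (2/63)/(512/819) = 13/256

13/256


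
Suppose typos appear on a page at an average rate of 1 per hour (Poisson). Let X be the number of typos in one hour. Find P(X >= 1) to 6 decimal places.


P(X>=1) = 1 - P(X<=0) = 1 - (e^(-1)*1^0/0!)
≈ 1 - 0.3678794412 = 0.6321205588
≈ 0.632121

0.632121


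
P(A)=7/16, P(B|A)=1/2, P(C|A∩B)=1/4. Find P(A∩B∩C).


P(A∩B∩C) = P(A) * P(B|A) * P(C|A∩B)
= 7/16 * 1/2 * 1/4
= 7/32 * 1/4 = 7/128

7/128


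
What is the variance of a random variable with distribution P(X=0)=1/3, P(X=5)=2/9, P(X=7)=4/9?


E[X] = 38/9, E[X^2] = 82/3
Var(X) = E[X^2] - (E[X])^2 = 82/3 - (38/9)^2 = 770/81

770/81


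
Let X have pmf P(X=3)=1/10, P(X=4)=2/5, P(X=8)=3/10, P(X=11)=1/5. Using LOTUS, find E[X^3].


E[X^3] = sum(g(x)*P(x))
= 27*1/10 + 64*2/5 + 512*3/10 + 1331*1/5
= 4481/10

4481/10


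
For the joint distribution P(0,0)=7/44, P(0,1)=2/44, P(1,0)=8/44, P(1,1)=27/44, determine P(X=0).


P(X=0) = P(0,0)+P(0,1) = 7/44 + 2/44 = 9/44

9/44


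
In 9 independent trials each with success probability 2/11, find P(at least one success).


P(at least one) = 1 - P(none)
P(none) = (1 - 2/11)^9 = (9/11)^9 = 387420489/2357947691
P(at least one) = 1 - 387420489/2357947691 = 1970527202/2357947691

1970527202/2357947691


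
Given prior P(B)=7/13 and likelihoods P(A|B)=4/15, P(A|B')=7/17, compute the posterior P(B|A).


P(A) = P(A|B)P(B) + P(A|B')P(B') = 4/15*7/13 + 7/17*6/13 = 1106/3315
P(B|A) = P(A|B)P(B)/P(A) = (28/195)/(1106/3315) = 34/79

34/79


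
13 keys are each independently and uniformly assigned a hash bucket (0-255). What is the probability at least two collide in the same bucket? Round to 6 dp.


P(all different) = prod((256-i)/256 for i=0..12) = 0.733615
P(at least one match) = 1 - 0.733615 = 0.266385

0.266385


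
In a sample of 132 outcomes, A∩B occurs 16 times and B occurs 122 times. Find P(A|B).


P(A|B) = P(A∩B)/P(B) = (16/132)/(122/132) = 16/122 = 8/61

8/61


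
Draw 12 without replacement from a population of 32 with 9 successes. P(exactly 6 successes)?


P(X=6) = C(9,6)*C(23,6) / C(32,12)
= 84*100947 / 225792840
= 8479548/225792840 = 4389/116870

4389/116870


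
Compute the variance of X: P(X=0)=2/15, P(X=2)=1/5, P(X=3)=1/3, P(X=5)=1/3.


E[X] = 46/15, E[X^2] = 182/15
Var(X) = E[X^2] - (E[X])^2 = 182/15 - (46/15)^2 = 614/225

614/225


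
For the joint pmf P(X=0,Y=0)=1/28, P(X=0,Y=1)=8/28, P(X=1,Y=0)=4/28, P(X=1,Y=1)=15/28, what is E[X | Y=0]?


P(Y=0) = 5/28
E[X|Y=0] = (0*1 + 1*4)/5 = 4/5

4/5


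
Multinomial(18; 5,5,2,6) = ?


18! = 6402373705728000
Denominator: 5!=120 * 5!=120 * 2!=2 * 6!=720
Coefficient = 6402373705728000 / 20736000 = 308756448

308756448


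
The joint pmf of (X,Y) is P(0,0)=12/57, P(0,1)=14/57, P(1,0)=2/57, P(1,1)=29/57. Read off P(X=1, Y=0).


Read from table: P(X=1, Y=0) = 2/57

2/57


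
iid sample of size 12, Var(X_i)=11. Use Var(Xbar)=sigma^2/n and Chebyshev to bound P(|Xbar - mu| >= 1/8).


Var(Xbar) = Var(X)/n = 11/12
Chebyshev: P(|Xbar-mu| >= 1/8) <= Var(Xbar)/(1/8)^2 = (11/12)/(1/64) = 176/3
Bound exceeds 1, so trivial bound: 1

1


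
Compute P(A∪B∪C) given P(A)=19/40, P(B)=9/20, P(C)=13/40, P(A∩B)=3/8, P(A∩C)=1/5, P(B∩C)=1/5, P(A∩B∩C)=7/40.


P(A∪B∪C) = P(A)+P(B)+P(C) - P(AB)-P(AC)-P(BC) + P(ABC)
= 19/40+9/20+13/40 - 3/8-1/5-1/5 + 7/40
= 13/20

13/20


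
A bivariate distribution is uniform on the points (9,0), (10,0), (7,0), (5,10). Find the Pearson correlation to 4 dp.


Cov(X,Y) = -6.8750, Var(X) = 3.6875, Var(Y) = 18.7500
rho = Cov/(sqrt(VarX)*sqrt(VarY)) = -0.8268

-0.8268


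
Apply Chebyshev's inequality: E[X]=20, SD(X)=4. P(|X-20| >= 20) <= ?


k = 20/4 = 5
Chebyshev: P(|X-mu| >= k*sigma) <= 1/k^2 = 1/5^2 = 1/25

1/25


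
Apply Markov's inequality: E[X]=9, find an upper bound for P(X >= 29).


Markov: P(X >= a) <= E[X]/a
P(X >= 29) <= 9/29

9/29


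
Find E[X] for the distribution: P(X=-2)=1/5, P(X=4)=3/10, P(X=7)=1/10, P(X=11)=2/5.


E[X] = sum(x * P(x))
= -2*1/5 + 4*3/10 + 7*1/10 + 11*2/5
= 59/10

59/10


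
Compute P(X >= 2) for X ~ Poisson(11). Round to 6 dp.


P(X>=2) = 1 - P(X<=1) = 1 - (e^(-11)*11^0/0! + e^(-11)*11^1/1!)
≈ 1 - (0.0000167017 + 0.0001837187)
= 1 - 0.0002004204 = 0.9997995796
≈ 0.999800

0.999800


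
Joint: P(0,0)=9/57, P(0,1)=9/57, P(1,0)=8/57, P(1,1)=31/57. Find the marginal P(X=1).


P(X=1) = P(1,0)+P(1,1) = 8/57 + 31/57 = 39/57 = 13/19

13/19


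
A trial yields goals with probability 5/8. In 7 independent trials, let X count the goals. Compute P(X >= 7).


P(X>=7) = P(X=7)
= 78125/2097152
= 78125/2097152

78125/2097152


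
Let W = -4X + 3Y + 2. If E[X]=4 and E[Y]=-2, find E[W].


E[-4X + 3Y + 2] = -4*E[X] + 3*E[Y] + 2
= (-4)*(4) + (3)*(-2) + (2)
= -16 - 6 + 2 = -20

-20


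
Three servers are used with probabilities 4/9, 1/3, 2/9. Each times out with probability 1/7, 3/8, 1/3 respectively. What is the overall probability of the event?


P(A) = P(A|B1)P(B1) + P(A|B2)P(B2) + P(A|B3)P(B3)
= 1/7*4/9 + 3/8*1/3 + 1/3*2/9
= 4/63 + 1/8 + 2/27 = 397/1512

397/1512


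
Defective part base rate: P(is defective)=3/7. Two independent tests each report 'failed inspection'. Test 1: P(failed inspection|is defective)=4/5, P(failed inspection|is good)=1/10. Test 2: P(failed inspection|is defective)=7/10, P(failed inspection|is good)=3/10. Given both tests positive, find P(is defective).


After test 1: P(+) = 4/5*3/7 + 1/10*4/7 = 2/5
P(B|+) = (12/35)/(2/5) = 6/7
After test 2 (use post1 as new prior): P(+) = 7/10*6/7 + 3/10*1/7 = 9/14
P(B|+,+) = (3/5)/(9/14) = 14/15

14/15


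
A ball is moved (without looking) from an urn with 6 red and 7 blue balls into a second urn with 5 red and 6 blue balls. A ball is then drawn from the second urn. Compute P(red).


P(transfer red) = 6/13; P(transfer blue) = 7/13
If red transferred: Urn II has 6 red of 12, so P(red|red moved) = 1/2
If blue transferred: Urn II has 5 red of 12, so P(red|blue moved) = 5/12
By total probability: P(red) = 6/13*1/2 + 7/13*5/12 = 71/156

71/156


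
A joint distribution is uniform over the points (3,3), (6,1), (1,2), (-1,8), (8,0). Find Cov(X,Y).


E[X]=17/5, E[Y]=14/5, E[XY]=9/5
Cov(X,Y) = E[XY] - E[X]E[Y] = 9/5 - 17/5*14/5 = -193/25

-193/25


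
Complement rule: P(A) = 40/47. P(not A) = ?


P(A') = 1 - P(A) = 1 - 40/47 = 7/47

7/47


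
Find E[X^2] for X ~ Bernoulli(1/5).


For Bernoulli: X in {0,1}
E[X^2] = 0^2*(1-1/5) + 1^2*1/5 = 1/5

1/5


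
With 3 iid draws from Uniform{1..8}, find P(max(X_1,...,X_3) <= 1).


P(max <= 1) = P(all X_i <= 1) = (P(X_1 <= 1))^3
= (1/8)^3 = 1/512

1/512


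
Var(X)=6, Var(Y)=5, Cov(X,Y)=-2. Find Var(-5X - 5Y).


Var(-5X - 5Y) = (-5)^2*Var(X) + (-5)^2*Var(Y) + 2*(-5)*(-5)*Cov(X,Y)
= 25*6 + 25*5 + 50*(-2)
= 150 + 125 - 100 = 175

175


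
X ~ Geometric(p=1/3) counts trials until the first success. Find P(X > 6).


P(X > 6) = P(first 6 trials all fail) = (1-p)^6 = (2/3)^6 = 64/729

64/729


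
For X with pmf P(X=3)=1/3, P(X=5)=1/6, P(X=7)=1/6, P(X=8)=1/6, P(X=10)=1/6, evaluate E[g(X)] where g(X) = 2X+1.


E[2X+1] = sum(g(x)*P(x))
= 7*1/3 + 11*1/6 + 15*1/6 + 17*1/6 + 21*1/6
= 13

13


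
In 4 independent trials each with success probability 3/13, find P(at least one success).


P(at least one) = 1 - P(none)
P(none) = (1 - 3/13)^4 = (10/13)^4 = 10000/28561
P(at least one) = 1 - 10000/28561 = 18561/28561

18561/28561


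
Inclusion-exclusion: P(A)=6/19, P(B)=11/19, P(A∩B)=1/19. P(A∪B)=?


P(A∪B) = P(A) + P(B) - P(A∩B)
= 6/19 + 11/19 - 1/19 = 16/19

16/19


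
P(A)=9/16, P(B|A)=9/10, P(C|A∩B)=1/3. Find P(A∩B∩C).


P(A∩B∩C) = P(A) * P(B|A) * P(C|A∩B)
= 9/16 * 9/10 * 1/3
= 81/160 * 1/3 = 27/160

27/160


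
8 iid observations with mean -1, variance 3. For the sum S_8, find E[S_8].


E[S_n] = n*E[X_1] = 8*-1 = -8

-8


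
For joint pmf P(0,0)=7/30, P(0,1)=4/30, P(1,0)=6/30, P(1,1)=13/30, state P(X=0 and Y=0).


Read from table: P(X=0, Y=0) = 7/30

7/30


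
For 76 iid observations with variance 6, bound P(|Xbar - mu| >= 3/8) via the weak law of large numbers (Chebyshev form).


Var(Xbar) = Var(X)/n = 6/76
Chebyshev: P(|Xbar-mu| >= 3/8) <= Var(Xbar)/(3/8)^2 = (3/38)/(9/64) = 32/57

32/57


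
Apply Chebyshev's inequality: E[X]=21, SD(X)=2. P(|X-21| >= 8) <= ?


k = 8/2 = 4
Chebyshev: P(|X-mu| >= k*sigma) <= 1/k^2 = 1/4^2 = 1/16

1/16


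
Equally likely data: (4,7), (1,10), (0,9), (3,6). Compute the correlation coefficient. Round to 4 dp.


Cov(X,Y) = -2.0000, Var(X) = 2.5000, Var(Y) = 2.5000
rho = Cov/(sqrt(VarX)*sqrt(VarY)) = -0.8000

-0.8000


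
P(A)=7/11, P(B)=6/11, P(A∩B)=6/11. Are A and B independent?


P(A)*P(B) = 7/11*6/11 = 42/121
P(A∩B) = 6/11 != 42/121, so not independent

No, A and B are not independent


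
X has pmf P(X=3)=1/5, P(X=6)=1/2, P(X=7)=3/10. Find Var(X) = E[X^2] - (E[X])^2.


E[X] = 57/10, E[X^2] = 69/2
Var(X) = E[X^2] - (E[X])^2 = 69/2 - (57/10)^2 = 201/100

201/100


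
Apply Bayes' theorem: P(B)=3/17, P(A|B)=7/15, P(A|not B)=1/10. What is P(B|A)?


P(A) = P(A|B)P(B) + P(A|B')P(B') = 7/15*3/17 + 1/10*14/17 = 14/85
P(B|A) = P(A|B)P(B)/P(A) = (7/85)/(14/85) = 1/2

1/2


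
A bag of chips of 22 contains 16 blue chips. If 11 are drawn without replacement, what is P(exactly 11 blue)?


P(X=11) = C(16,11)*C(6,0) / C(22,11)
= 4368*1 / 705432
= 4368/705432 = 2/323

2/323


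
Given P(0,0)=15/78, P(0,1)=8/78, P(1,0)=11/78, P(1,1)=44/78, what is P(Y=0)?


P(Y=0) = P(0,0)+P(1,0) = 15/78 + 11/78 = 26/78 = 1/3

1/3


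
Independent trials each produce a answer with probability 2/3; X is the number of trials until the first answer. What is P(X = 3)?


P(X=3) = (1-p)^2 * p = (1/3)^2 * 2/3
= 1/9 * 2/3 = 2/27

2/27


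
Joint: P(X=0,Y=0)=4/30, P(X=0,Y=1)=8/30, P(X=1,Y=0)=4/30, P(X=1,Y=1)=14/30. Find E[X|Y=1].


P(Y=1) = 22/30
E[X|Y=1] = (0*8 + 1*14)/22 = 14/22 = 7/11

7/11


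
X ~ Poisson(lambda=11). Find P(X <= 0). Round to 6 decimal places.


P(X<=0) = e^(-11)*11^0/0!
≈ 0.0000167017
≈ 0.000017

0.000017


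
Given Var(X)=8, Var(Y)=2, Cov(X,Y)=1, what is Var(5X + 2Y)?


Var(5X + 2Y) = 5^2*Var(X) + 2^2*Var(Y) + 2*5*2*Cov(X,Y)
= 25*8 + 4*2 + 20*1
= 200 + 8 + 20 = 228

228


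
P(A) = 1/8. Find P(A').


P(A') = 1 - P(A) = 1 - 1/8 = 7/8

7/8


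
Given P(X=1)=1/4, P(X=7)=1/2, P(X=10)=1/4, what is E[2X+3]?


E[2X+3] = sum(g(x)*P(x))
= 5*1/4 + 17*1/2 + 23*1/4
= 31/2

31/2


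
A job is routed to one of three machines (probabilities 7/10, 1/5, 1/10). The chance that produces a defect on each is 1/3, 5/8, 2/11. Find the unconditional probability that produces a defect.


P(A) = P(A|B1)P(B1) + P(A|B2)P(B2) + P(A|B3)P(B3)
= 1/3*7/10 + 5/8*1/5 + 2/11*1/10
= 7/30 + 1/8 + 1/55 = 497/1320

497/1320


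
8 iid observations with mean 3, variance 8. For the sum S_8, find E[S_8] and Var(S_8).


E[S_n] = n*mu = 8*3 = 24
Var(S_n) = n*sigma^2 = 8*8 = 64

E[S_8]=24, Var(S_8)=64


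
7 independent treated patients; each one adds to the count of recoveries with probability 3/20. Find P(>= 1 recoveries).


P(at least one) = 1 - P(none)
P(none) = (1 - 3/20)^7 = (17/20)^7 = 410338673/1280000000
P(at least one) = 1 - 410338673/1280000000 = 869661327/1280000000

869661327/1280000000


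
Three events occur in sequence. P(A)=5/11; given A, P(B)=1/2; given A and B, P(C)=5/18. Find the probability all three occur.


P(A∩B∩C) = P(A) * P(B|A) * P(C|A∩B)
= 5/11 * 1/2 * 5/18
= 5/22 * 5/18 = 25/396

25/396


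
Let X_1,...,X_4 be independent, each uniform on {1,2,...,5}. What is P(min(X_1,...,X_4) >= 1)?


P(min >= 1) = P(all X_i >= 1) = (P(X_1 >= 1))^4
= (5/5)^4 = 1^4 = 1

1


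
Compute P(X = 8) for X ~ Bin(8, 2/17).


P(X=8) = C(8,8) * p^8 * (1-p)^0
= 1 * 256/6975757441 * 1
= 256/6975757441

256/6975757441


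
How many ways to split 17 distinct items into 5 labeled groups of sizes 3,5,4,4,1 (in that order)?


17! = 355687428096000
Denominator: 3!=6 * 5!=120 * 4!=24 * 4!=24 * 1!=1
Coefficient = 355687428096000 / 414720 = 857656800

857656800


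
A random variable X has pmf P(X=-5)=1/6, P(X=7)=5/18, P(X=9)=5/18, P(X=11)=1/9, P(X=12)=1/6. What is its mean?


E[X] = sum(x * P(x))
= -5*1/6 + 7*5/18 + 9*5/18 + 11*1/9 + 12*1/6
= 41/6

41/6


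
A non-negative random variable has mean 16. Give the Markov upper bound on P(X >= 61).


Markov: P(X >= a) <= E[X]/a
P(X >= 61) <= 16/61

16/61


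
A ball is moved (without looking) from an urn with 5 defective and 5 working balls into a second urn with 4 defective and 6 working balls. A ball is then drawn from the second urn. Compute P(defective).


P(transfer defective) = 5/10 = 1/2; P(transfer working) = 1/2
If defective transferred: Urn II has 5 defective of 11, so P(defective|defective moved) = 5/11
If working transferred: Urn II has 4 defective of 11, so P(defective|working moved) = 4/11
By total probability: P(defective) = 1/2*5/11 + 1/2*4/11 = 9/22

9/22


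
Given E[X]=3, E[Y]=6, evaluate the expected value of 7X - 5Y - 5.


E[7X - 5Y - 5] = 7*E[X] - 5*E[Y] - 5
= (7)*(3) + (-5)*(6) + (-5)
= 21 - 30 - 5 = -14

-14


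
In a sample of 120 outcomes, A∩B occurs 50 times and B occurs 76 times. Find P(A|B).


P(A|B) = P(A∩B)/P(B) = (50/120)/(76/120) = 50/76 = 25/38

25/38
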